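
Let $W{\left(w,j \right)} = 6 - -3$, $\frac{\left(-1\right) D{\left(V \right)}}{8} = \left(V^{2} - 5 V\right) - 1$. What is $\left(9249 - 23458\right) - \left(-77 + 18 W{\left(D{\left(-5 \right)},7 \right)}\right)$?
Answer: $-14294$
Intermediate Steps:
$D{\left(V \right)} = 8 - 8 V^{2} + 40 V$ ($D{\left(V \right)} = - 8 \left(\left(V^{2} - 5 V\right) - 1\right) = - 8 \left(-1 + V^{2} - 5 V\right) = 8 - 8 V^{2} + 40 V$)
$W{\left(w,j \right)} = 9$ ($W{\left(w,j \right)} = 6 + 3 = 9$)
$\left(9249 - 23458\right) - \left(-77 + 18 W{\left(D{\left(-5 \right)},7 \right)}\right) = \left(9249 - 23458\right) + \left(77 - 162\right) = -14209 + \left(77 - 162\right) = -14209 - 85 = -14294$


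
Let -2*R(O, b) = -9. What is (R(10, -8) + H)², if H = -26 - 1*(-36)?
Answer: 841/4 ≈ 210.25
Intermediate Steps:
R(O, b) = 9/2 (R(O, b) = -½*(-9) = 9/2)
H = 10 (H = -26 + 36 = 10)
(R(10, -8) + H)² = (9/2 + 10)² = (29/2)² = 841/4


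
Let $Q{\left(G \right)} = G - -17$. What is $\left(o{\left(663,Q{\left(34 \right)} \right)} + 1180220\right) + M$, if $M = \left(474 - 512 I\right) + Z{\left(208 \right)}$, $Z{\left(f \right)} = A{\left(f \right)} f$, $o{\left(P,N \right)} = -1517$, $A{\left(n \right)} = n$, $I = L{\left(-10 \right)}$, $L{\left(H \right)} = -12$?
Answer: $1228585$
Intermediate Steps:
$I = -12$
$Q{\left(G \right)} = 17 + G$ ($Q{\left(G \right)} = G + 17 = 17 + G$)
$Z{\left(f \right)} = f^{2}$ ($Z{\left(f \right)} = f f = f^{2}$)
$M = 49882$ ($M = \left(474 - -6144\right) + 208^{2} = \left(474 + 6144\right) + 43264 = 6618 + 43264 = 49882$)
$\left(o{\left(663,Q{\left(34 \right)} \right)} + 1180220\right) + M = \left(-1517 + 1180220\right) + 49882 = 1178703 + 49882 = 1228585$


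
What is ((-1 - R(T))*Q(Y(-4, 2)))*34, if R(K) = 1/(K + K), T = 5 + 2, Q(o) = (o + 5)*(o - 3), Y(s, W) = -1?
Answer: 4080/7 ≈ 582.86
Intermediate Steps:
Q(o) = (-3 + o)*(5 + o) (Q(o) = (5 + o)*(-3 + o) = (-3 + o)*(5 + o))
T = 7
R(K) = 1/(2*K)
((-1 - R(T))*Q(Y(-4, 2)))*34 = ((-1 - 1/(2*7))*(-15 + (-1)² + 2*(-1)))*34 = ((-1 - 1/(2*7))*(-15 + 1 - 2))*34 = ((-1 - 1*1/14)*(-16))*34 = ((-1 - 1/14)*(-16))*34 = -15/14*(-16)*34 = (120/7)*34 = 4080/7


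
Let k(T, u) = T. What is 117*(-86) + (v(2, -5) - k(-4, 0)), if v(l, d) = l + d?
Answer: -10061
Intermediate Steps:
v(l, d) = d + l
117*(-86) + (v(2, -5) - k(-4, 0)) = 117*(-86) + ((-5 + 2) - 1*(-4)) = -10062 + (-3 + 4) = -10062 + 1 = -10061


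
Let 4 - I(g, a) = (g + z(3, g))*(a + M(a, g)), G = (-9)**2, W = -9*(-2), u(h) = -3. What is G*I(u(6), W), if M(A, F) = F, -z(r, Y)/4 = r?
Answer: 18549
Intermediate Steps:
z(r, Y) = -4*r
W = 18
G = 81
I(g, a) = 4 - (-12 + g)*(a + g) (I(g, a) = 4 - (g - 4*3)*(a + g) = 4 - (g - 12)*(a + g) = 4 - (-12 + g)*(a + g))
G*I(u(6), W) = 81*(4 - 1*(-3)**2 + 12*18 + 12*(-3) - 1*18*(-3)) = 81*(4 - 1*9 + 216 - 36 + 54) = 81*(4 - 9 + 216 - 36 + 54) = 81*229 = 18549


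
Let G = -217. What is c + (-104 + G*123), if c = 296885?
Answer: 270090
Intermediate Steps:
c + (-104 + G*123) = 296885 + (-104 - 217*123) = 296885 + (-104 - 26691) = 296885 - 26795 = 270090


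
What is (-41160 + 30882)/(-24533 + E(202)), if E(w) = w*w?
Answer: -10278/16271 ≈ -0.63168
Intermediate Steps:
E(w) = w²
(-41160 + 30882)/(-24533 + E(202)) = (-41160 + 30882)/(-24533 + 202²) = -10278/(-24533 + 40804) = -10278/16271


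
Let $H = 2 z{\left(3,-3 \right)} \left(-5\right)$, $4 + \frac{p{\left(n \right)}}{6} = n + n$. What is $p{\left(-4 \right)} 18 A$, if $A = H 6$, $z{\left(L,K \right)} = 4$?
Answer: $311040$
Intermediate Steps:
$p{\left(n \right)} = -24 + 12 n$ ($p{\left(n \right)} = -24 + 6 \left(n + n\right) = -24 + 6 \cdot 2 n = -24 + 12 n$)
$H = -40$ ($H = 2 \cdot 4 \left(-5\right) = 8 \left(-5\right) = -40$)
$A = -240$ ($A = \left(-40\right) 6 = -240$)
$p{\left(-4 \right)} 18 A = \left(-24 + 12 \left(-4\right)\right) 18 \left(-240\right) = \left(-24 - 48\right) 18 \left(-240\right) = \left(-72\right) 18 \left(-240\right) = \left(-1296\right) \left(-240\right) = 311040$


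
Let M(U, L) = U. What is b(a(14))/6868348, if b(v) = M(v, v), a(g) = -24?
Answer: -6/1717087 ≈ -3.4943e-6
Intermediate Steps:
b(v) = v
b(a(14))/6868348 = -24/6868348 = -24*1/6868348 = -6/1717087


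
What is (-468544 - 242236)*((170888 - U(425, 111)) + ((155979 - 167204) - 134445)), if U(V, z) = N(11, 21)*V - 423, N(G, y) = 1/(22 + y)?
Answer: -783377647640/43 ≈ -1.8218e+10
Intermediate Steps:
U(V, z) = -423 + V/43 (U(V, z) = V/(22 + 21) - 423 = V/43 - 423 = -423 + V/43)
(-468544 - 242236)*((170888 - U(425, 111)) + ((155979 - 167204) - 134445)) = (-468544 - 242236)*((170888 - (-423 + (1/43)*425)) + ((155979 - 167204) - 134445)) = -710780*((170888 - (-423 + 425/43)) + (-11225 - 134445)) = -710780*((170888 - 1*(-17764/43)) - 145670) = -710780*((170888 + 17764/43) - 145670) = -710780*(7365948/43 - 145670) = -710780*1102138/43 = -783377647640/43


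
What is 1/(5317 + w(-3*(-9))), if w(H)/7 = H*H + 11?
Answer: 1/10497 ≈ 9.5265e-5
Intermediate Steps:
w(H) = 77 + 7*H² (w(H) = 7*(H*H + 11) = 7*(H² + 11) = 7*(11 + H²) = 77 + 7*H²)
1/(5317 + w(-3*(-9))) = 1/(5317 + (77 + 7*(-3*(-9))²)) = 1/(5317 + (77 + 7*27²)) = 1/(5317 + (77 + 7*729)) = 1/(5317 + (77 + 5103)) = 1/(5317 + 5180) = 1/10497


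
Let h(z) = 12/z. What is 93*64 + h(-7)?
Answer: 41652/7 ≈ 5950.3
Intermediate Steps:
93*64 + h(-7) = 93*64 + 12/(-7) = 5952 + 12*(-⅐) = 5952 - 12/7 = 41652/7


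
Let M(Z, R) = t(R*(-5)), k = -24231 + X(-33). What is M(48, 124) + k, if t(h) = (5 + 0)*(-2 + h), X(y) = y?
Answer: -27374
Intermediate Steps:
k = -24264 (k = -24231 - 33 = -24264)
t(h) = -10 + 5*h (t(h) = 5*(-2 + h) = -10 + 5*h)
M(Z, R) = -10 - 25*R (M(Z, R) = -10 + 5*(R*(-5)) = -10 + 5*(-5*R) = -10 - 25*R)
M(48, 124) + k = (-10 - 25*124) - 24264 = (-10 - 3100) - 24264 = -3110 - 24264 = -27374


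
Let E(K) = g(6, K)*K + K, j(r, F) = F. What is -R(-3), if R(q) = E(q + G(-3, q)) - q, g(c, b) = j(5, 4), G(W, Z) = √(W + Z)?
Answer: 12 - 5*I*√6 ≈ 12.0 - 12.247*I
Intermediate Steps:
g(c, b) = 4
E(K) = 5*K (E(K) = 4*K + K = 5*K)
R(q) = 4*q + 5*√(-3 + q) (R(q) = 5*(q + √(-3 + q)) - q = (5*q + 5*√(-3 + q)) - q = 4*q + 5*√(-3 + q))
-R(-3) = -(4*(-3) + 5*√(-3 - 3)) = -(-12 + 5*√(-6)) = -(-12 + 5*(I*√6)) = -(-12 + 5*I*√6) = 12 - 5*I*√6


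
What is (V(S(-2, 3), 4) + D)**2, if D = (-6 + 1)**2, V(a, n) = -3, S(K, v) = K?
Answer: 484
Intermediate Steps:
D = 25 (D = (-5)**2 = 25)
(V(S(-2, 3), 4) + D)**2 = (-3 + 25)**2 = 22**2 = 484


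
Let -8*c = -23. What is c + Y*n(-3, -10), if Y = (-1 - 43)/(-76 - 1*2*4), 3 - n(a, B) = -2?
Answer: 923/168 ≈ 5.4940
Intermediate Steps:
c = 23/8 (c = -⅛*(-23) = 23/8 ≈ 2.8750)
n(a, B) = 5 (n(a, B) = 3 - 1*(-2) = 3 + 2 = 5)
Y = 11/21 (Y = -44/(-76 - 2*4) = -44/(-76 - 8) = -44/(-84) = -44*(-1/84) = 11/21 ≈ 0.52381)
c + Y*n(-3, -10) = 23/8 + (11/21)*5 = 23/8 + 55/21 = 923/168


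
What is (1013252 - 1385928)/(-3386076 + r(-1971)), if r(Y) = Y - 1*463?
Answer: 186338/1694255 ≈ 0.10998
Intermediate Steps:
r(Y) = -463 + Y (r(Y) = Y - 463 = -463 + Y)
(1013252 - 1385928)/(-3386076 + r(-1971)) = (1013252 - 1385928)/(-3386076 + (-463 - 1971)) = -372676/(-3386076 - 2434) = -372676/(-3388510) = -372676*(-1/3388510) = 186338/1694255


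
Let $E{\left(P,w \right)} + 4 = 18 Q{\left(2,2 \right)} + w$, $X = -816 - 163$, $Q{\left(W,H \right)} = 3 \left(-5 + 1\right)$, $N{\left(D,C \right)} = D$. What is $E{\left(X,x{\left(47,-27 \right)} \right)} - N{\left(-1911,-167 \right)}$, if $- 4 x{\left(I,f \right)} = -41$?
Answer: $\frac{6805}{4} \approx 1701.3$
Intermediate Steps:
$x{\left(I,f \right)} = \frac{41}{4}$ ($x{\left(I,f \right)} = \left(- \frac{1}{4}\right) \left(-41\right) = \frac{41}{4}$)
$Q{\left(W,H \right)} = -12$ ($Q{\left(W,H \right)} = 3 \left(-4\right) = -12$)
$X = -979$ ($X = -816 - 163 = -979$)
$E{\left(P,w \right)} = -220 + w$ ($E{\left(P,w \right)} = -4 + \left(18 \left(-12\right) + w\right) = -4 + \left(-216 + w\right) = -220 + w$)
$E{\left(X,x{\left(47,-27 \right)} \right)} - N{\left(-1911,-167 \right)} = \left(-220 + \frac{41}{4}\right) - -1911 = - \frac{839}{4} + 1911 = \frac{6805}{4}$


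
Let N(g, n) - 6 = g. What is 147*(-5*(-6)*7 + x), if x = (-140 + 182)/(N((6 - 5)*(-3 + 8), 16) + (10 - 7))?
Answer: 31311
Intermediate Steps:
N(g, n) = 6 + g
x = 3 (x = (-140 + 182)/((6 + (6 - 5)*(-3 + 8)) + (10 - 7)) = 42/((6 + 1*5) + 3) = 42/((6 + 5) + 3) = 42/(11 + 3) = 42/14 = 42*(1/14) = 3)
147*(-5*(-6)*7 + x) = 147*(-5*(-6)*7 + 3) = 147*(30*7 + 3) = 147*(210 + 3) = 147*213 = 31311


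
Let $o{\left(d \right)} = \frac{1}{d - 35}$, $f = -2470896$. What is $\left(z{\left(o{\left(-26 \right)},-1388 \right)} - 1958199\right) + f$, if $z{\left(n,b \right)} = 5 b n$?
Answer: $- \frac{270167855}{61} \approx -4.429 \cdot 10^{6}$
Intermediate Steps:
$o{\left(d \right)} = \frac{1}{-35 + d}$
$z{\left(n,b \right)} = 5 b n$
$\left(z{\left(o{\left(-26 \right)},-1388 \right)} - 1958199\right) + f = \left(5 \left(-1388\right) \frac{1}{-35 - 26} - 1958199\right) - 2470896 = \left(5 \left(-1388\right) \frac{1}{-61} - 1958199\right) - 2470896 = \left(5 \left(-1388\right) \left(- \frac{1}{61}\right) - 1958199\right) - 2470896 = \left(\frac{6940}{61} - 1958199\right) - 2470896 = - \frac{119443199}{61} - 2470896 = - \frac{270167855}{61}$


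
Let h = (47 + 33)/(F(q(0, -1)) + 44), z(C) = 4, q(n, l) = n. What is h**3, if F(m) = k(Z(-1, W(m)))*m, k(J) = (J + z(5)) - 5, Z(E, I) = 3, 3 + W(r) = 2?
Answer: 8000/1331 ≈ 6.0105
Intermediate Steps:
W(r) = -1 (W(r) = -3 + 2 = -1)
k(J) = -1 + J (k(J) = (J + 4) - 5 = (4 + J) - 5 = -1 + J)
F(m) = 2*m (F(m) = (-1 + 3)*m = 2*m)
h = 20/11 (h = (47 + 33)/(2*0 + 44) = 80/(0 + 44) = 80/44 = 80*(1/44) = 20/11 ≈ 1.8182)
h**3 = (20/11)**3 = 8000/1331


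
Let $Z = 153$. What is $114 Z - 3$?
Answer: $17439$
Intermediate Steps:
$114 Z - 3 = 114 \cdot 153 - 3 = 17442 - 3 = 17439$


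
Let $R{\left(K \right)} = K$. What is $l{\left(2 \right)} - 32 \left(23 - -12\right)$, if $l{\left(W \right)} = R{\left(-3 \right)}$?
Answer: $-1123$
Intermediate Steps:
$l{\left(W \right)} = -3$
$l{\left(2 \right)} - 32 \left(23 - -12\right) = -3 - 32 \left(23 - -12\right) = -3 - 32 \left(23 + 12\right) = -3 - 1120 = -1123$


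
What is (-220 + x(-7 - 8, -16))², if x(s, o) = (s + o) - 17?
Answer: 71824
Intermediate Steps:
x(s, o) = -17 + o + s (x(s, o) = (o + s) - 17 = -17 + o + s)
(-220 + x(-7 - 8, -16))² = (-220 + (-17 - 16 + (-7 - 8)))² = (-220 + (-17 - 16 - 15))² = (-220 - 48)² = (-268)² = 71824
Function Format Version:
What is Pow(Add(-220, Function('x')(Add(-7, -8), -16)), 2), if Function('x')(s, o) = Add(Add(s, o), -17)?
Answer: 71824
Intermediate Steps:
Function('x')(s, o) = Add(-17, o, s) (Function('x')(s, o) = Add(Add(o, s), -17) = Add(-17, o, s))
Pow(Add(-220, Function('x')(Add(-7, -8), -16)), 2) = Pow(Add(-220, Add(-17, -16, Add(-7, -8))), 2) = Pow(Add(-220, Add(-17, -16, -15)), 2) = Pow(Add(-220, -48), 2) = Pow(-268, 2) = 71824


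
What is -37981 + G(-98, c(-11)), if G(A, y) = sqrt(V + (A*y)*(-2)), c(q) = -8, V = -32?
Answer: -37981 + 40*I ≈ -37981.0 + 40.0*I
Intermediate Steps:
G(A, y) = sqrt(-32 - 2*A*y) (G(A, y) = sqrt(-32 + (A*y)*(-2)) = sqrt(-32 - 2*A*y))
-37981 + G(-98, c(-11)) = -37981 + sqrt(-32 - 2*(-98)*(-8)) = -37981 + sqrt(-32 - 1568) = -37981 + sqrt(-1600) = -37981 + 40*I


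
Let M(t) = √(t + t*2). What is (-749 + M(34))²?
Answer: (749 - √102)² ≈ 5.4597e+5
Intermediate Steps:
M(t) = √3*√t (M(t) = √(t + 2*t) = √(3*t) = √3*√t)
(-749 + M(34))² = (-749 + √3*√34)² = (-749 + √102)²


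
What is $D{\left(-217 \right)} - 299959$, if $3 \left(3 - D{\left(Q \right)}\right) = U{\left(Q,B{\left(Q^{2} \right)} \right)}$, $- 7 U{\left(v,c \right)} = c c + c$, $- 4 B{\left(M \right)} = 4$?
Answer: $-299956$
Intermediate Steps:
$B{\left(M \right)} = -1$ ($B{\left(M \right)} = \left(- \frac{1}{4}\right) 4 = -1$)
$U{\left(v,c \right)} = - \frac{c}{7} - \frac{c^{2}}{7}$ ($U{\left(v,c \right)} = - \frac{c c + c}{7} = - \frac{c^{2} + c}{7} = - \frac{c + c^{2}}{7} = - \frac{c}{7} - \frac{c^{2}}{7}$)
$D{\left(Q \right)} = 3$ ($D{\left(Q \right)} = 3 - \frac{\left(- \frac{1}{7}\right) \left(-1\right) \left(1 - 1\right)}{3} = 3 - \frac{\left(- \frac{1}{7}\right) \left(-1\right) 0}{3} = 3 - 0 = 3 + 0 = 3$)
$D{\left(-217 \right)} - 299959 = 3 - 299959 = -299956$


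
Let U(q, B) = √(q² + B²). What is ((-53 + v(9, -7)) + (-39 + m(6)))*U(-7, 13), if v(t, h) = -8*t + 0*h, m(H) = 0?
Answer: -164*√218 ≈ -2421.4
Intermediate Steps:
v(t, h) = -8*t (v(t, h) = -8*t + 0 = -8*t)
U(q, B) = √(B² + q²)
((-53 + v(9, -7)) + (-39 + m(6)))*U(-7, 13) = ((-53 - 8*9) + (-39 + 0))*√(13² + (-7)²) = ((-53 - 72) - 39)*√(169 + 49) = (-125 - 39)*√218 = -164*√218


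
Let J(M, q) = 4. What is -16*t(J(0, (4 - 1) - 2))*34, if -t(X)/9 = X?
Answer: 19584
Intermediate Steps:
t(X) = -9*X
-16*t(J(0, (4 - 1) - 2))*34 = -(-144)*4*34 = -16*(-36)*34 = 576*34 = 19584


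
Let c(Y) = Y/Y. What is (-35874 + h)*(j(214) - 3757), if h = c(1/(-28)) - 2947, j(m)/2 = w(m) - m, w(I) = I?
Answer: 145846740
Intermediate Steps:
c(Y) = 1
j(m) = 0 (j(m) = 2*(m - m) = 2*0 = 0)
h = -2946 (h = 1 - 2947 = -2946)
(-35874 + h)*(j(214) - 3757) = (-35874 - 2946)*(0 - 3757) = -38820*(-3757) = 145846740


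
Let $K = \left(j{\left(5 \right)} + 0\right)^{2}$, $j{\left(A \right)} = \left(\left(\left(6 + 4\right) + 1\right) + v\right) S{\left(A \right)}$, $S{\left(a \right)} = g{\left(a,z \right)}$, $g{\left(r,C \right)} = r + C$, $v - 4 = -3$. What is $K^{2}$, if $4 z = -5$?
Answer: $4100625$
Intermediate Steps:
$v = 1$ ($v = 4 - 3 = 1$)
$z = - \frac{5}{4}$ ($z = \frac{1}{4} \left(-5\right) = - \frac{5}{4} \approx -1.25$)
$g{\left(r,C \right)} = C + r$
$S{\left(a \right)} = - \frac{5}{4} + a$
$j{\left(A \right)} = -15 + 12 A$ ($j{\left(A \right)} = \left(\left(\left(6 + 4\right) + 1\right) + 1\right) \left(- \frac{5}{4} + A\right) = \left(\left(10 + 1\right) + 1\right) \left(- \frac{5}{4} + A\right) = \left(11 + 1\right) \left(- \frac{5}{4} + A\right) = 12 \left(- \frac{5}{4} + A\right) = -15 + 12 A$)
$K = 2025$ ($K = \left(\left(-15 + 12 \cdot 5\right) + 0\right)^{2} = \left(\left(-15 + 60\right) + 0\right)^{2} = \left(45 + 0\right)^{2} = 45^{2} = 2025$)
$K^{2} = 2025^{2} = 4100625$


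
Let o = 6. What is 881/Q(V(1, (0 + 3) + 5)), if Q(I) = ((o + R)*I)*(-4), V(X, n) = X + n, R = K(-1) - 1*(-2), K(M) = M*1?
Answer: -881/252 ≈ -3.4960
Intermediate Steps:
K(M) = M
R = 1 (R = -1 - 1*(-2) = -1 + 2 = 1)
Q(I) = -28*I (Q(I) = ((6 + 1)*I)*(-4) = (7*I)*(-4) = -28*I)
881/Q(V(1, (0 + 3) + 5)) = 881/((-28*(1 + ((0 + 3) + 5)))) = 881/((-28*(1 + (3 + 5)))) = 881/((-28*(1 + 8))) = 881/((-28*9)) = 881/(-252) = 881*(-1/252) = -881/252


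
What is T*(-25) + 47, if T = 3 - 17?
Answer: 397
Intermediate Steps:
T = -14
T*(-25) + 47 = -14*(-25) + 47 = 350 + 47 = 397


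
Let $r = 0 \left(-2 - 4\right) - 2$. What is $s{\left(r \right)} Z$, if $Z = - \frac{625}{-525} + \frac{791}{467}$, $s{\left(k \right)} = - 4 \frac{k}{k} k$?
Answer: $\frac{226288}{9807} \approx 23.074$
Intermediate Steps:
$r = -2$ ($r = 0 \left(-6\right) - 2 = 0 - 2 = -2$)
$s{\left(k \right)} = - 4 k$ ($s{\left(k \right)} = \left(-4\right) 1 k = - 4 k$)
$Z = \frac{28286}{9807}$ ($Z = \left(-625\right) \left(- \frac{1}{525}\right) + 791 \cdot \frac{1}{467} = \frac{25}{21} + \frac{791}{467} = \frac{28286}{9807} \approx 2.8843$)
$s{\left(r \right)} Z = \left(-4\right) \left(-2\right) \frac{28286}{9807} = 8 \cdot \frac{28286}{9807} = \frac{226288}{9807}$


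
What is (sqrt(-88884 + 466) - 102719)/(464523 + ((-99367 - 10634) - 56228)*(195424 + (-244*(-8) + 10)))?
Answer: 102719/32810812871 - I*sqrt(88418)/32810812871 ≈ 3.1306e-6 - 9.0626e-9*I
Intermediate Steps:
(sqrt(-88884 + 466) - 102719)/(464523 + ((-99367 - 10634) - 56228)*(195424 + (-244*(-8) + 10))) = (sqrt(-88418) - 102719)/(464523 + (-110001 - 56228)*(195424 + (1952 + 10))) = (I*sqrt(88418) - 102719)/(464523 - 166229*(195424 + 1962)) = (-102719 + I*sqrt(88418))/(464523 - 166229*197386) = (-102719 + I*sqrt(88418))/(464523 - 32811277394) = (-102719 + I*sqrt(88418))/(-32810812871) = (-102719 + I*sqrt(88418))*(-1/32810812871) = 102719/32810812871 - I*sqrt(88418)/32810812871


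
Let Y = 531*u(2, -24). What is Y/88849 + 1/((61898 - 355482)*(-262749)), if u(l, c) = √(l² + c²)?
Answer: 1/77138902416 + 1062*√145/88849 ≈ 0.14393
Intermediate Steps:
u(l, c) = √(c² + l²)
Y = 1062*√145 (Y = 531*√((-24)² + 2²) = 531*√(576 + 4) = 531*√580 = 531*(2*√145) = 1062*√145 ≈ 12788.)
Y/88849 + 1/((61898 - 355482)*(-262749)) = (1062*√145)/88849 + 1/((61898 - 355482)*(-262749)) = (1062*√145)*(1/88849) - 1/262749/(-293584) = 1062*√145/88849 - 1/293584*(-1/262749) = 1062*√145/88849 + 1/77138902416 = 1/77138902416 + 1062*√145/88849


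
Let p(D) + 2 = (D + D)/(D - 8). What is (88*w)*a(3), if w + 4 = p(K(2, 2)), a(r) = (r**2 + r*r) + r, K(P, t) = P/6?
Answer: -258720/23 ≈ -11249.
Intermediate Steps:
K(P, t) = P/6 (K(P, t) = P*(1/6) = P/6)
p(D) = -2 + 2*D/(-8 + D) (p(D) = -2 + (D + D)/(D - 8) = -2 + (2*D)/(-8 + D) = -2 + 2*D/(-8 + D))
a(r) = r + 2*r**2 (a(r) = (r**2 + r**2) + r = 2*r**2 + r = r + 2*r**2)
w = -140/23 (w = -4 + 16/(-8 + (1/6)*2) = -4 + 16/(-8 + 1/3) = -4 + 16/(-23/3) = -4 + 16*(-3/23) = -4 - 48/23 = -140/23 ≈ -6.0870)
(88*w)*a(3) = (88*(-140/23))*(3*(1 + 2*3)) = -36960*(1 + 6)/23 = -36960*7/23 = -12320/23*21 = -258720/23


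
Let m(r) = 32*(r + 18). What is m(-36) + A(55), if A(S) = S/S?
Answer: -575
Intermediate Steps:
m(r) = 576 + 32*r (m(r) = 32*(18 + r) = 576 + 32*r)
A(S) = 1
m(-36) + A(55) = (576 + 32*(-36)) + 1 = (576 - 1152) + 1 = -576 + 1 = -575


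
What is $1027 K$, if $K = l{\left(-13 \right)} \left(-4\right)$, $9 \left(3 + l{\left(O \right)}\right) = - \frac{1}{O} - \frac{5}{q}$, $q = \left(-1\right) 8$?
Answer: $\frac{216065}{18} \approx 12004.0$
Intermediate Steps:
$q = -8$
$l{\left(O \right)} = - \frac{211}{72} - \frac{1}{9 O}$ ($l{\left(O \right)} = -3 + \frac{- \frac{1}{O} - \frac{5}{-8}}{9} = -3 + \frac{- \frac{1}{O} - - \frac{5}{8}}{9} = -3 + \frac{- \frac{1}{O} + \frac{5}{8}}{9} = -3 + \frac{\frac{5}{8} - \frac{1}{O}}{9} = -3 + \left(\frac{5}{72} - \frac{1}{9 O}\right) = - \frac{211}{72} - \frac{1}{9 O}$)
$K = \frac{2735}{234}$ ($K = \frac{-8 - -2743}{72 \left(-13\right)} \left(-4\right) = \frac{1}{72} \left(- \frac{1}{13}\right) \left(-8 + 2743\right) \left(-4\right) = \frac{1}{72} \left(- \frac{1}{13}\right) 2735 \left(-4\right) = \left(- \frac{2735}{936}\right) \left(-4\right) = \frac{2735}{234} \approx 11.688$)
$1027 K = 1027 \cdot \frac{2735}{234} = \frac{216065}{18}$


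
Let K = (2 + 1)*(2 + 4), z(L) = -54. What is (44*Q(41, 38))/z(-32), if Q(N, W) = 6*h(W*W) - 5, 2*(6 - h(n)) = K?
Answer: 506/27 ≈ 18.741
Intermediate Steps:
K = 18 (K = 3*6 = 18)
h(n) = -3 (h(n) = 6 - 1/2*18 = 6 - 9 = -3)
Q(N, W) = -23 (Q(N, W) = 6*(-3) - 5 = -18 - 5 = -23)
(44*Q(41, 38))/z(-32) = (44*(-23))/(-54) = -1012*(-1/54) = 506/27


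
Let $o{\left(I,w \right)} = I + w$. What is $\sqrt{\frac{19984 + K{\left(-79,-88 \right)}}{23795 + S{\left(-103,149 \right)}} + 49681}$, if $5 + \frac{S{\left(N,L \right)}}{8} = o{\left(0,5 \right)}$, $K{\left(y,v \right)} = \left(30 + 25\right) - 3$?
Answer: $\frac{\sqrt{28129959560645}}{23795} \approx 222.89$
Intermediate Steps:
$K{\left(y,v \right)} = 52$ ($K{\left(y,v \right)} = 55 - 3 = 52$)
$S{\left(N,L \right)} = 0$ ($S{\left(N,L \right)} = -40 + 8 \left(0 + 5\right) = -40 + 8 \cdot 5 = -40 + 40 = 0$)
$\sqrt{\frac{19984 + K{\left(-79,-88 \right)}}{23795 + S{\left(-103,149 \right)}} + 49681} = \sqrt{\frac{19984 + 52}{23795 + 0} + 49681} = \sqrt{\frac{20036}{23795} + 49681} = \sqrt{\frac{1182179431}{23795}} = \frac{\sqrt{28129959560645}}{23795}$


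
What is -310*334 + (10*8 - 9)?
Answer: -103469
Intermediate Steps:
-310*334 + (10*8 - 9) = -103540 + (80 - 9) = -103540 + 71 = -103469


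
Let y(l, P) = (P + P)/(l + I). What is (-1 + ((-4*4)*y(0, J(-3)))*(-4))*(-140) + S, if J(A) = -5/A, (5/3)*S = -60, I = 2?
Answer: -44488/3 ≈ -14829.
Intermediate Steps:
S = -36 (S = (⅗)*(-60) = -36)
y(l, P) = 2*P/(2 + l) (y(l, P) = (P + P)/(l + 2) = (2*P)/(2 + l) = 2*P/(2 + l))
(-1 + ((-4*4)*y(0, J(-3)))*(-4))*(-140) + S = (-1 + ((-4*4)*(2*(-5/(-3))/(2 + 0)))*(-4))*(-140) - 36 = (-1 - 32*(-5*(-⅓))/2*(-4))*(-140) - 36 = (-1 - 32*5/(3*2)*(-4))*(-140) - 36 = (-1 - 16*5/3*(-4))*(-140) - 36 = (-1 - 80/3*(-4))*(-140) - 36 = (-1 + 320/3)*(-140) - 36 = (317/3)*(-140) - 36 = -44380/3 - 36 = -44488/3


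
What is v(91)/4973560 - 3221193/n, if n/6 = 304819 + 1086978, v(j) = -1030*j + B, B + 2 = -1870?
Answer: -1401595676487/3461092943660 ≈ -0.40496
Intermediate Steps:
B = -1872 (B = -2 - 1870 = -1872)
v(j) = -1872 - 1030*j (v(j) = -1030*j - 1872 = -1872 - 1030*j)
n = 8350782 (n = 6*(304819 + 1086978) = 6*1391797 = 8350782)
v(91)/4973560 - 3221193/n = (-1872 - 1030*91)/4973560 - 3221193/8350782 = (-1872 - 93730)*(1/4973560) - 3221193*1/8350782 = -95602*1/4973560 - 1073731/2783594 = -47801/2486780 - 1073731/2783594 = -1401595676487/3461092943660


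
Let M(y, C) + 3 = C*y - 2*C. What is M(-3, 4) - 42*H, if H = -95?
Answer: 3967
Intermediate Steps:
M(y, C) = -3 - 2*C + C*y (M(y, C) = -3 + (C*y - 2*C) = -3 + (-2*C + C*y) = -3 - 2*C + C*y)
M(-3, 4) - 42*H = (-3 - 2*4 + 4*(-3)) - 42*(-95) = (-3 - 8 - 12) + 3990 = -23 + 3990 = 3967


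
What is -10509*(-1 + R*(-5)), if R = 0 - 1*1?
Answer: -42036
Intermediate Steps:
R = -1 (R = 0 - 1 = -1)
-10509*(-1 + R*(-5)) = -10509*(-1 - 1*(-5)) = -10509*(-1 + 5) = -10509*4 = -42036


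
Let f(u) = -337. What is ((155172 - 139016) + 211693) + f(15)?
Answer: 227512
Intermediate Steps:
((155172 - 139016) + 211693) + f(15) = ((155172 - 139016) + 211693) - 337 = (16156 + 211693) - 337 = 227849 - 337 = 227512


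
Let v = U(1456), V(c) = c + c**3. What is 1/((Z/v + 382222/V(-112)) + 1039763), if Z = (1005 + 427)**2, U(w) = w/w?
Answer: 702520/2171058484129 ≈ 3.2358e-7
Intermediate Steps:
U(w) = 1
Z = 2050624 (Z = 1432**2 = 2050624)
v = 1
1/((Z/v + 382222/V(-112)) + 1039763) = 1/((2050624/1 + 382222/(-112 + (-112)**3)) + 1039763) = 1/((2050624*1 + 382222/(-112 - 1404928)) + 1039763) = 1/((2050624 + 382222/(-1405040)) + 1039763) = 1/((2050624 + 382222*(-1/1405040)) + 1039763) = 1/((2050624 - 191111/702520) + 1039763) = 1/(1440604181369/702520 + 1039763) = 1/(2171058484129/702520) = 702520/2171058484129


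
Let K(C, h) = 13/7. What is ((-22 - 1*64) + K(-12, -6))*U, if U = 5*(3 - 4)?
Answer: 2945/7 ≈ 420.71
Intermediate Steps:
K(C, h) = 13/7 (K(C, h) = 13*(1/7) = 13/7)
U = -5 (U = 5*(-1) = -5)
((-22 - 1*64) + K(-12, -6))*U = ((-22 - 1*64) + 13/7)*(-5) = ((-22 - 64) + 13/7)*(-5) = (-86 + 13/7)*(-5) = -589/7*(-5) = 2945/7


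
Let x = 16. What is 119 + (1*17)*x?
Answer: 391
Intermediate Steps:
119 + (1*17)*x = 119 + (1*17)*16 = 119 + 17*16 = 119 + 272 = 391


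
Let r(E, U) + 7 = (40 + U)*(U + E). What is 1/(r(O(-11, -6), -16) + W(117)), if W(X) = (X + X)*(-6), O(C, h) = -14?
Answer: -1/2131 ≈ -0.00046926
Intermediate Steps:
W(X) = -12*X (W(X) = (2*X)*(-6) = -12*X)
r(E, U) = -7 + (40 + U)*(E + U) (r(E, U) = -7 + (40 + U)*(U + E) = -7 + (40 + U)*(E + U))
1/(r(O(-11, -6), -16) + W(117)) = 1/((-7 + (-16)**2 + 40*(-14) + 40*(-16) - 14*(-16)) - 12*117) = 1/((-7 + 256 - 560 - 640 + 224) - 1404) = 1/(-727 - 1404) = 1/(-2131) = -1/2131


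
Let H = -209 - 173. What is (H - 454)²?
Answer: 698896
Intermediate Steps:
H = -382
(H - 454)² = (-382 - 454)² = (-836)² = 698896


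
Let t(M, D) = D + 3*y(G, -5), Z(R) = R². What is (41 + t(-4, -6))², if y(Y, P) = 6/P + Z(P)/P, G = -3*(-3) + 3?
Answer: 6724/25 ≈ 268.96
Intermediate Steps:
G = 12 (G = 9 + 3 = 12)
y(Y, P) = P + 6/P (y(Y, P) = 6/P + P²/P = 6/P + P = P + 6/P)
t(M, D) = -93/5 + D (t(M, D) = D + 3*(-5 + 6/(-5)) = D + 3*(-5 + 6*(-⅕)) = D + 3*(-5 - 6/5) = D + 3*(-31/5) = D - 93/5 = -93/5 + D)
(41 + t(-4, -6))² = (41 + (-93/5 - 6))² = (41 - 123/5)² = (82/5)² = 6724/25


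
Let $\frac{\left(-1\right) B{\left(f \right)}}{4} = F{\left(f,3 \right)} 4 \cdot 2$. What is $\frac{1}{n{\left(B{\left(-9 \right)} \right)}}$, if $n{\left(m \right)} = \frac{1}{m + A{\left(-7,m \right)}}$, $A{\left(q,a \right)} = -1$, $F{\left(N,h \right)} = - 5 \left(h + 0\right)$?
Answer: $479$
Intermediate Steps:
$F{\left(N,h \right)} = - 5 h$
$B{\left(f \right)} = 480$ ($B{\left(f \right)} = - 4 \left(-5\right) 3 \cdot 4 \cdot 2 = - 4 \left(-15\right) 4 \cdot 2 = - 4 \left(\left(-60\right) 2\right) = \left(-4\right) \left(-120\right) = 480$)
$n{\left(m \right)} = \frac{1}{-1 + m}$ ($n{\left(m \right)} = \frac{1}{m - 1} = \frac{1}{-1 + m}$)
$\frac{1}{n{\left(B{\left(-9 \right)} \right)}} = \frac{1}{\frac{1}{-1 + 480}} = \frac{1}{\frac{1}{479}} = 479$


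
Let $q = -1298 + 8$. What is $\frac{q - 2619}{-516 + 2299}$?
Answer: $- \frac{3909}{1783} \approx -2.1924$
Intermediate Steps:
$q = -1290$
$\frac{q - 2619}{-516 + 2299} = \frac{-1290 - 2619}{-516 + 2299} = - \frac{3909}{1783}$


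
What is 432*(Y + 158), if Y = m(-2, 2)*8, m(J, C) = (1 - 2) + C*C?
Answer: 78624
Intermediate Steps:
m(J, C) = -1 + C²
Y = 24 (Y = (-1 + 2²)*8 = (-1 + 4)*8 = 3*8 = 24)
432*(Y + 158) = 432*(24 + 158) = 432*182 = 78624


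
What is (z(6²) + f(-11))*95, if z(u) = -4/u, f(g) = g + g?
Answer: -18905/9 ≈ -2100.6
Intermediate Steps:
f(g) = 2*g
(z(6²) + f(-11))*95 = (-4/(6²) + 2*(-11))*95 = (-4/36 - 22)*95 = (-4*1/36 - 22)*95 = (-⅑ - 22)*95 = -199/9*95 = -18905/9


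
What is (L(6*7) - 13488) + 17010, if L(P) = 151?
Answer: 3673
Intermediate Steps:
(L(6*7) - 13488) + 17010 = (151 - 13488) + 17010 = -13337 + 17010 = 3673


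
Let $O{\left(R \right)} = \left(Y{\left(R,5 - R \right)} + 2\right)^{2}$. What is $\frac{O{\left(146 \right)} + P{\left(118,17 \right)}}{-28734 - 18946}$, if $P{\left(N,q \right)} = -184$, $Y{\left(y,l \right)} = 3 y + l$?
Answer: $- \frac{89217}{47680} \approx -1.8712$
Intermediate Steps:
$Y{\left(y,l \right)} = l + 3 y$
$O{\left(R \right)} = \left(7 + 2 R\right)^{2}$ ($O{\left(R \right)} = \left(\left(\left(5 - R\right) + 3 R\right) + 2\right)^{2} = \left(\left(5 + 2 R\right) + 2\right)^{2} = \left(7 + 2 R\right)^{2}$)
$\frac{O{\left(146 \right)} + P{\left(118,17 \right)}}{-28734 - 18946} = \frac{\left(7 + 2 \cdot 146\right)^{2} - 184}{-28734 - 18946} = \frac{\left(7 + 292\right)^{2} - 184}{-47680} = \left(299^{2} - 184\right) \left(- \frac{1}{47680}\right) = \left(89401 - 184\right) \left(- \frac{1}{47680}\right) = 89217 \left(- \frac{1}{47680}\right) = - \frac{89217}{47680}$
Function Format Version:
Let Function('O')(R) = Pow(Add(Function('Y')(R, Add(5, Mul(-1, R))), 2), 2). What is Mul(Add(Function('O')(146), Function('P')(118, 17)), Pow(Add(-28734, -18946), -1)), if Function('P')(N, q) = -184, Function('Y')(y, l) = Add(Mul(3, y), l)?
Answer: Rational(-89217, 47680) ≈ -1.8712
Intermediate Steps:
Function('Y')(y, l) = Add(l, Mul(3, y))
Function('O')(R) = Pow(Add(7, Mul(2, R)), 2) (Function('O')(R) = Pow(Add(Add(Add(5, Mul(-1, R)), Mul(3, R)), 2), 2) = Pow(Add(Add(5, Mul(2, R)), 2), 2) = Pow(Add(7, Mul(2, R)), 2))
Mul(Add(Function('O')(146), Function('P')(118, 17)), Pow(Add(-28734, -18946), -1)) = Mul(Add(Pow(Add(7, Mul(2, 146)), 2), -184), Pow(Add(-28734, -18946), -1)) = Mul(Add(Pow(Add(7, 292), 2), -184), Pow(-47680, -1)) = Mul(Add(Pow(299, 2), -184), Rational(-1, 47680)) = Mul(Add(89401, -184), Rational(-1, 47680)) = Mul(89217, Rational(-1, 47680)) = Rational(-89217, 47680)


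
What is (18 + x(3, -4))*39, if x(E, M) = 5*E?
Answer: 1287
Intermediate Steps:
(18 + x(3, -4))*39 = (18 + 5*3)*39 = (18 + 15)*39 = 33*39 = 1287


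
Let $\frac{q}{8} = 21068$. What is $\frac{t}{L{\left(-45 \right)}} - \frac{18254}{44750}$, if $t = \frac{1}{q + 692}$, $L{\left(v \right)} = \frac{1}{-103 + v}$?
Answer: $- \frac{386982118}{946663875} \approx -0.40878$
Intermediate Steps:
$q = 168544$ ($q = 8 \cdot 21068 = 168544$)
$t = \frac{1}{169236}$ ($t = \frac{1}{168544 + 692} = \frac{1}{169236} \approx 5.9089 \cdot 10^{-6}$)
$\frac{t}{L{\left(-45 \right)}} - \frac{18254}{44750} = \frac{1}{169236 \frac{1}{-103 - 45}} - \frac{18254}{44750} = \frac{1}{169236 \frac{1}{-148}} - \frac{9127}{22375} = \frac{1}{169236 \left(- \frac{1}{148}\right)} - \frac{9127}{22375} = \frac{1}{169236} \left(-148\right) - \frac{9127}{22375} = - \frac{37}{42309} - \frac{9127}{22375} = - \frac{386982118}{946663875}$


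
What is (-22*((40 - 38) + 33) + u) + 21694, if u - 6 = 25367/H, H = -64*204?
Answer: 273236713/13056 ≈ 20928.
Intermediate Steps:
H = -13056
u = 52969/13056 (u = 6 + 25367/(-13056) = 6 + 25367*(-1/13056) = 6 - 25367/13056 = 52969/13056 ≈ 4.0571)
(-22*((40 - 38) + 33) + u) + 21694 = (-22*((40 - 38) + 33) + 52969/13056) + 21694 = (-22*(2 + 33) + 52969/13056) + 21694 = (-22*35 + 52969/13056) + 21694 = (-770 + 52969/13056) + 21694 = -10000151/13056 + 21694 = 273236713/13056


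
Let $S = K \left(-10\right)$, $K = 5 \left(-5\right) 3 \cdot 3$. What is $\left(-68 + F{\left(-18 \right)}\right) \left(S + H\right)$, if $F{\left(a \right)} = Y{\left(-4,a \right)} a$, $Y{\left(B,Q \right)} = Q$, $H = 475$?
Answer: $697600$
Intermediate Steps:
$F{\left(a \right)} = a^{2}$ ($F{\left(a \right)} = a a = a^{2}$)
$K = -225$ ($K = \left(-25\right) 9 = -225$)
$S = 2250$ ($S = \left(-225\right) \left(-10\right) = 2250$)
$\left(-68 + F{\left(-18 \right)}\right) \left(S + H\right) = \left(-68 + \left(-18\right)^{2}\right) \left(2250 + 475\right) = \left(-68 + 324\right) 2725 = 256 \cdot 2725 = 697600$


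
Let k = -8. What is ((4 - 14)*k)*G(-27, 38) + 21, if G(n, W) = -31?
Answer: -2459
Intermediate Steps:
((4 - 14)*k)*G(-27, 38) + 21 = ((4 - 14)*(-8))*(-31) + 21 = -10*(-8)*(-31) + 21 = 80*(-31) + 21 = -2480 + 21 = -2459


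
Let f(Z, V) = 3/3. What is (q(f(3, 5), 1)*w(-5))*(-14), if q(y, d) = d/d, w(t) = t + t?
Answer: 140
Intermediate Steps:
w(t) = 2*t
f(Z, V) = 1 (f(Z, V) = 3*(⅓) = 1)
q(y, d) = 1
(q(f(3, 5), 1)*w(-5))*(-14) = (1*(2*(-5)))*(-14) = (1*(-10))*(-14) = -10*(-14) = 140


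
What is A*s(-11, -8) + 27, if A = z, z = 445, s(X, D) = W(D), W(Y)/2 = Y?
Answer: -7093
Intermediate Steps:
W(Y) = 2*Y
s(X, D) = 2*D
A = 445
A*s(-11, -8) + 27 = 445*(2*(-8)) + 27 = 445*(-16) + 27 = -7120 + 27 = -7093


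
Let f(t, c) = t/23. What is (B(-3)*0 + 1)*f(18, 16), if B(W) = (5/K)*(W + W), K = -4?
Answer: 18/23 ≈ 0.78261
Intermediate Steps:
B(W) = -5*W/2 (B(W) = (5/(-4))*(W + W) = (5*(-¼))*(2*W) = -5*W/2)
f(t, c) = t/23 (f(t, c) = t*(1/23) = t/23)
(B(-3)*0 + 1)*f(18, 16) = (-5/2*(-3)*0 + 1)*((1/23)*18) = ((15/2)*0 + 1)*(18/23) = (0 + 1)*(18/23) = 1*(18/23) = 18/23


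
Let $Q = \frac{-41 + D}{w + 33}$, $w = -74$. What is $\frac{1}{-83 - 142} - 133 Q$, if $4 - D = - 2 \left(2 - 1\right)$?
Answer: $- \frac{1047416}{9225} \approx -113.54$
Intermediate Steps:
$D = 6$ ($D = 4 - - 2 \left(2 - 1\right) = 4 - \left(-2\right) 1 = 4 - -2 = 4 + 2 = 6$)
$Q = \frac{35}{41}$ ($Q = \frac{-41 + 6}{-74 + 33} = - \frac{35}{-41} = \left(-35\right) \left(- \frac{1}{41}\right) = \frac{35}{41} \approx 0.85366$)
$\frac{1}{-83 - 142} - 133 Q = \frac{1}{-83 - 142} - \frac{4655}{41} = \frac{1}{-225} - \frac{4655}{41} = - \frac{1}{225} - \frac{4655}{41} = - \frac{1047416}{9225}$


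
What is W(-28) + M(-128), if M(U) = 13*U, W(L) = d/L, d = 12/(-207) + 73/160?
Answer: -514380077/309120 ≈ -1664.0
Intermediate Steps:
d = 4397/11040 (d = 12*(-1/207) + 73*(1/160) = -4/69 + 73/160 = 4397/11040 ≈ 0.39828)
W(L) = 4397/(11040*L)
W(-28) + M(-128) = (4397/11040)/(-28) + 13*(-128) = (4397/11040)*(-1/28) - 1664 = -4397/309120 - 1664 = -514380077/309120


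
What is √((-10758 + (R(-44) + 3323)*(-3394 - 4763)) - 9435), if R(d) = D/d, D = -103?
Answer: 3*I*√1459797713/22 ≈ 5210.1*I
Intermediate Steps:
R(d) = -103/d
√((-10758 + (R(-44) + 3323)*(-3394 - 4763)) - 9435) = √((-10758 + (-103/(-44) + 3323)*(-3394 - 4763)) - 9435) = √((-10758 + (-103*(-1/44) + 3323)*(-8157)) - 9435) = √((-10758 + (103/44 + 3323)*(-8157)) - 9435) = √((-10758 + (146315/44)*(-8157)) - 9435) = √((-10758 - 1193491455/44) - 9435) = √(-1193964807/44 - 9435) = √(-1194379947/44) = 3*I*√1459797713/22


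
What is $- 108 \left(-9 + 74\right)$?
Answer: $-7020$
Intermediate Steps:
$- 108 \left(-9 + 74\right) = \left(-108\right) 65 = -7020$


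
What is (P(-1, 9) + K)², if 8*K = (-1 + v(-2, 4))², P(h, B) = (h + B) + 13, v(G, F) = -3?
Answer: 529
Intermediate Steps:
P(h, B) = 13 + B + h (P(h, B) = (B + h) + 13 = 13 + B + h)
K = 2 (K = (-1 - 3)²/8 = (⅛)*(-4)² = (⅛)*16 = 2)
(P(-1, 9) + K)² = ((13 + 9 - 1) + 2)² = (21 + 2)² = 23² = 529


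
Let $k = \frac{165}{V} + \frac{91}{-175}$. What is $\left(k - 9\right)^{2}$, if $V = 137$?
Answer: $\frac{811167361}{11730625} \approx 69.15$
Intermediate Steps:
$k = \frac{2344}{3425}$ ($k = \frac{165}{137} + \frac{91}{-175} = 165 \cdot \frac{1}{137} + 91 \left(- \frac{1}{175}\right) = \frac{165}{137} - \frac{13}{25} = \frac{2344}{3425} \approx 0.68438$)
$\left(k - 9\right)^{2} = \left(\frac{2344}{3425} - 9\right)^{2} = \left(- \frac{28481}{3425}\right)^{2} = \frac{811167361}{11730625}$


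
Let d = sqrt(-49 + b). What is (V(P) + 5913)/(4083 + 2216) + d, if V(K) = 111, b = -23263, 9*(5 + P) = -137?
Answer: 6024/6299 + 4*I*sqrt(1457) ≈ 0.95634 + 152.68*I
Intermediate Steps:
P = -182/9 (P = -5 + (1/9)*(-137) = -5 - 137/9 = -182/9 ≈ -20.222)
d = 4*I*sqrt(1457) (d = sqrt(-49 - 23263) = sqrt(-23312) = 4*I*sqrt(1457) ≈ 152.68*I)
(V(P) + 5913)/(4083 + 2216) + d = (111 + 5913)/(4083 + 2216) + 4*I*sqrt(1457) = 6024/6299 + 4*I*sqrt(1457)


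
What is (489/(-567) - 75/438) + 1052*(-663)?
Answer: -19246181267/27594 ≈ -6.9748e+5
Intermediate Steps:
(489/(-567) - 75/438) + 1052*(-663) = (489*(-1/567) - 75*1/438) - 697476 = (-163/189 - 25/146) - 697476 = -28523/27594 - 697476 = -19246181267/27594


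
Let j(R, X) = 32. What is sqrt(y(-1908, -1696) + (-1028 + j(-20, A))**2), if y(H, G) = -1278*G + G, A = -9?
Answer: 4*sqrt(197363) ≈ 1777.0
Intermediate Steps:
y(H, G) = -1277*G
sqrt(y(-1908, -1696) + (-1028 + j(-20, A))**2) = sqrt(-1277*(-1696) + (-1028 + 32)**2) = sqrt(2165792 + (-996)**2) = sqrt(2165792 + 992016) = sqrt(3157808) = 4*sqrt(197363)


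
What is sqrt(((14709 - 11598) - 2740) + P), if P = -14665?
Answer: I*sqrt(14294) ≈ 119.56*I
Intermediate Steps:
sqrt(((14709 - 11598) - 2740) + P) = sqrt(((14709 - 11598) - 2740) - 14665) = sqrt((3111 - 2740) - 14665) = sqrt(371 - 14665) = sqrt(-14294) = I*sqrt(14294)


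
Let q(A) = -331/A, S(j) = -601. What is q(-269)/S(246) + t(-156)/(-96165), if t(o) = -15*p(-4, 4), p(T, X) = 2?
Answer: -1798703/1036459959 ≈ -0.0017354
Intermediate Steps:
t(o) = -30 (t(o) = -15*2 = -30)
q(-269)/S(246) + t(-156)/(-96165) = -331/(-269)/(-601) - 30/(-96165) = -331*(-1/269)*(-1/601) - 30*(-1/96165) = (331/269)*(-1/601) + 2/6411 = -331/161669 + 2/6411 = -1798703/1036459959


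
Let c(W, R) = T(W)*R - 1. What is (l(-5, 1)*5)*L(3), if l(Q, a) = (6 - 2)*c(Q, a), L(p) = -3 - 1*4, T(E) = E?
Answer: 840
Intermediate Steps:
c(W, R) = -1 + R*W (c(W, R) = W*R - 1 = R*W - 1 = -1 + R*W)
L(p) = -7 (L(p) = -3 - 4 = -7)
l(Q, a) = -4 + 4*Q*a (l(Q, a) = (6 - 2)*(-1 + a*Q) = 4*(-1 + Q*a) = -4 + 4*Q*a)
(l(-5, 1)*5)*L(3) = ((-4 + 4*(-5)*1)*5)*(-7) = ((-4 - 20)*5)*(-7) = -24*5*(-7) = -120*(-7) = 840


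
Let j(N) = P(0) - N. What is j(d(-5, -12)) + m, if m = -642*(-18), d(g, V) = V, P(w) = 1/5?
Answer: 57841/5 ≈ 11568.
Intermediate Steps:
P(w) = ⅕
j(N) = ⅕ - N
m = 11556
j(d(-5, -12)) + m = (⅕ - 1*(-12)) + 11556 = (⅕ + 12) + 11556 = 61/5 + 11556 = 57841/5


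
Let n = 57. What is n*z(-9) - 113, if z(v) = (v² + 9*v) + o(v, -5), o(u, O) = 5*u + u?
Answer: -3191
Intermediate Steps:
o(u, O) = 6*u
z(v) = v² + 15*v (z(v) = (v² + 9*v) + 6*v = v² + 15*v)
n*z(-9) - 113 = 57*(-9*(15 - 9)) - 113 = 57*(-9*6) - 113 = 57*(-54) - 113 = -3078 - 113 = -3191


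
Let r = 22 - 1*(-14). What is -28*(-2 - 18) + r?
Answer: 596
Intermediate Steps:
r = 36 (r = 22 + 14 = 36)
-28*(-2 - 18) + r = -28*(-2 - 18) + 36 = -28*(-20) + 36 = 560 + 36 = 596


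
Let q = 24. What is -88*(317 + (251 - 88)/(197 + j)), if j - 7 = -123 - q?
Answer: -1604416/57 ≈ -28148.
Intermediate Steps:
j = -140 (j = 7 + (-123 - 1*24) = 7 + (-123 - 24) = 7 - 147 = -140)
-88*(317 + (251 - 88)/(197 + j)) = -88*(317 + (251 - 88)/(197 - 140)) = -88*(317 + 163/57) = -88*18232/57 = -1604416/57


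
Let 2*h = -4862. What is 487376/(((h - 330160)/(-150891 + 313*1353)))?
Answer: -132857722848/332591 ≈ -3.9946e+5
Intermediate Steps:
h = -2431 (h = (½)*(-4862) = -2431)
487376/(((h - 330160)/(-150891 + 313*1353))) = 487376/(((-2431 - 330160)/(-150891 + 313*1353))) = 487376/((-332591/(-150891 + 423489))) = 487376/((-332591/272598)) = 487376/((-332591*1/272598)) = 487376/(-332591/272598) = 487376*(-272598/332591) = -132857722848/332591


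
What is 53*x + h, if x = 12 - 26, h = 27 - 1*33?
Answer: -748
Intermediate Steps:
h = -6 (h = 27 - 33 = -6)
x = -14
53*x + h = 53*(-14) - 6 = -742 - 6 = -748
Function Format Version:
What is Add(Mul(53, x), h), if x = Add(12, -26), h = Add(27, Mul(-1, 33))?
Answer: -748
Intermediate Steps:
h = -6 (h = Add(27, -33) = -6)
x = -14
Add(Mul(53, x), h) = Add(Mul(53, -14), -6) = Add(-742, -6) = -748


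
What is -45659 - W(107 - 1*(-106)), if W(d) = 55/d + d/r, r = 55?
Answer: -534943579/11715 ≈ -45663.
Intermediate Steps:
W(d) = 55/d + d/55
-45659 - W(107 - 1*(-106)) = -45659 - (55/(107 - 1*(-106)) + (107 - 1*(-106))/55) = -45659 - (55/(107 + 106) + (107 + 106)/55) = -45659 - (55/213 + (1/55)*213) = -45659 - (55*(1/213) + 213/55) = -45659 - (55/213 + 213/55) = -45659 - 1*48394/11715 = -45659 - 48394/11715 = -534943579/11715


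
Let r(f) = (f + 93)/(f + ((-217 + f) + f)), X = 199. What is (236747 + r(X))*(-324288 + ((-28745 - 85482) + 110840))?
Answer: -1473950175330/19 ≈ -7.7576e+10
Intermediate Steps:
r(f) = (93 + f)/(-217 + 3*f) (r(f) = (93 + f)/(f + (-217 + 2*f)) = (93 + f)/(-217 + 3*f))
(236747 + r(X))*(-324288 + ((-28745 - 85482) + 110840)) = (236747 + (93 + 199)/(-217 + 3*199))*(-324288 + ((-28745 - 85482) + 110840)) = (236747 + 292/(-217 + 597))*(-324288 + (-114227 + 110840)) = (236747 + 292/380)*(-324288 - 3387) = (236747 + (1/380)*292)*(-327675) = (236747 + 73/95)*(-327675) = (22491038/95)*(-327675) = -1473950175330/19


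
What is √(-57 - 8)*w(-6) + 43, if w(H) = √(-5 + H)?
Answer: 43 - √715 ≈ 16.261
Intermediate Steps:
√(-57 - 8)*w(-6) + 43 = √(-57 - 8)*√(-5 - 6) + 43 = √(-65)*√(-11) + 43 = (I*√65)*(I*√11) + 43 = -√715 + 43 = 43 - √715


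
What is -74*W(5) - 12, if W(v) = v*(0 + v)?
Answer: -1862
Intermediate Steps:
W(v) = v² (W(v) = v*v = v²)
-74*W(5) - 12 = -74*5² - 12 = -74*25 - 12 = -1850 - 12 = -1862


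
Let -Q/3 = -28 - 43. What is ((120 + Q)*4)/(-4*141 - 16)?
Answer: -333/145 ≈ -2.2966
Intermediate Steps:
Q = 213 (Q = -3*(-28 - 43) = -3*(-71) = 213)
((120 + Q)*4)/(-4*141 - 16) = ((120 + 213)*4)/(-4*141 - 16) = (333*4)/(-564 - 16) = 1332/(-580) = 1332*(-1/580) = -333/145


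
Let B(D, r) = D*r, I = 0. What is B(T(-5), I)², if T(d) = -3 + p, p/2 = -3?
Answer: 0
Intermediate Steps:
p = -6 (p = 2*(-3) = -6)
T(d) = -9 (T(d) = -3 - 6 = -9)
B(T(-5), I)² = (-9*0)² = 0² = 0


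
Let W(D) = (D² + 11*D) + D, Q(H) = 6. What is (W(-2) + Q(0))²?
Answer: 196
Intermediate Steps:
W(D) = D² + 12*D
(W(-2) + Q(0))² = (-2*(12 - 2) + 6)² = (-2*10 + 6)² = (-20 + 6)² = (-14)² = 196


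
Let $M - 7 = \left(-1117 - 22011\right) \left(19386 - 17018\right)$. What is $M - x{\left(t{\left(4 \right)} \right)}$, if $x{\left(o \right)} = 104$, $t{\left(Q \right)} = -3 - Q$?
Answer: $-54767201$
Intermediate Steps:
$M = -54767097$ ($M = 7 + \left(-1117 - 22011\right) \left(19386 - 17018\right) = 7 - 54767104 = -54767097$)
$M - x{\left(t{\left(4 \right)} \right)} = -54767097 - 104 = -54767201$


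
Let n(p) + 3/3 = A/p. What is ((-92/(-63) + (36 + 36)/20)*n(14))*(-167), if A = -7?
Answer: 133099/105 ≈ 1267.6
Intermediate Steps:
n(p) = -1 - 7/p
((-92/(-63) + (36 + 36)/20)*n(14))*(-167) = ((-92/(-63) + (36 + 36)/20)*((-7 - 1*14)/14))*(-167) = ((-92*(-1/63) + 72*(1/20))*((-7 - 14)/14))*(-167) = ((92/63 + 18/5)*((1/14)*(-21)))*(-167) = ((1594/315)*(-3/2))*(-167) = -797/105*(-167) = 133099/105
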